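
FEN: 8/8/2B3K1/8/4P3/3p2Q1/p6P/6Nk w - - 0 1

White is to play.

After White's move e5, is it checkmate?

After e5: black king on h1; in check: yes, from the white bishop on c6.
King squares — g1: attacked by Qg3; g2: attacked by Qg3; h2: attacked by Qg3.
Black has no legal moves → checkmate.

yes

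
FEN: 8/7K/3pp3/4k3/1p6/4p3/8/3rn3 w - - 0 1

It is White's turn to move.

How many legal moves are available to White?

5

White to move; king on h7.
In check: no.
Legal moves: Kh8, Kg8, Kg7, Kh6, Kg6.
Count: 5.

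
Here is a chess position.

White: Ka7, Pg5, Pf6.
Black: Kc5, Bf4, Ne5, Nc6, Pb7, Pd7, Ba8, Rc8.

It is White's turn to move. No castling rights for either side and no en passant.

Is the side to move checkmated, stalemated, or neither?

checkmate

White to move; white king on a7.
In check: yes, from the black knight on c6.
King squares — a6: attacked by Pb7; b6: attacked by Kc5; b7: attacked by Ba8; a8: attacked by Rc8; b8: attacked by Nc6.
Legal moves for White: none.
In check with no legal moves → checkmate.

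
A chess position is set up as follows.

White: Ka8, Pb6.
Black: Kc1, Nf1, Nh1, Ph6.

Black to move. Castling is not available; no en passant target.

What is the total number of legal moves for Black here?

Black to move; king on c1.
In check: no.
Legal moves: Nhg3, Nf2, Nfg3, Ne3, Nh2, Nd2, Kd2, Kc2, Kb2, Kd1, Kb1, h5.
Count: 12.

12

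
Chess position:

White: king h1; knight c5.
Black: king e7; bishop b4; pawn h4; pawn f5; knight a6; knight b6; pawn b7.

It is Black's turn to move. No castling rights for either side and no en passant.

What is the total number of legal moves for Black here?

23

Black to move; king on e7.
In check: no.
Legal moves: Kf8, Ke8, Kd8, Kf7, Kf6, Kd6, Nc8, Na8, Nd7, Nd5, Nc4, Na4, Nb8, Nc7, Nxc5, Bxc5, Ba5, Bc3, Ba3, Bd2, Be1, f4, h3.
Count: 23.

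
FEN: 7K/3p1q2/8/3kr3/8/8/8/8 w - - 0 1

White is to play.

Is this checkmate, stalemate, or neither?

White to move; white king on h8.
In check: no.
King squares — g7: attacked by Qf7; h7: attacked by Qf7; g8: attacked by Qf7.
Legal moves for White: none.
Not in check and no legal moves → stalemate.

stalemate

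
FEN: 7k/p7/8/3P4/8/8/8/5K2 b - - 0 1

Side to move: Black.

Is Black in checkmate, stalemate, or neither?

neither

Black to move; black king on h8.
In check: no.
Legal moves for Black: Kg8, Kh7, Kg7, a6, a5.
Black has 5 legal moves and is not in check → neither.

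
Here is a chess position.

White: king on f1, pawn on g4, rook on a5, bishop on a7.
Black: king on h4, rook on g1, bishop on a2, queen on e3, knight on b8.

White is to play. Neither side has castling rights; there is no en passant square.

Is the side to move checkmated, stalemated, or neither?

checkmate

White to move; white king on f1.
In check: yes, from the black rook on g1.
King squares — e1: attacked by Rg1; g1: attacked by Qe3; e2: attacked by Qe3; f2: attacked by Qe3; g2: attacked by Rg1.
Legal moves for White: none.
In check with no legal moves → checkmate.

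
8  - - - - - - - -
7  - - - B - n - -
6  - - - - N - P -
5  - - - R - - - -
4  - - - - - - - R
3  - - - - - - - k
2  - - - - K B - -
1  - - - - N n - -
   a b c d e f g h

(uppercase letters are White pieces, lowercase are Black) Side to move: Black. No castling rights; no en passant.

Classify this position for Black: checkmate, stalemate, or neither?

Black to move; black king on h3.
In check: yes, from the white rook on h4.
King squares — g2: attacked by Ne1; h2: attacked by Rh4; g3: attacked by Bf2; g4: attacked by Rh4; h4: attacked by Bf2.
Legal moves for Black: none.
In check with no legal moves → checkmate.

checkmate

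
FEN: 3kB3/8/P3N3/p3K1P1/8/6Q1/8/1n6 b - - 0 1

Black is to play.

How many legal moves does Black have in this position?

Black to move; king on d8.
In check: yes, from the white knight on e6.
Legal moves: Kxe8, Kc8, Ke7.
Count: 3.

3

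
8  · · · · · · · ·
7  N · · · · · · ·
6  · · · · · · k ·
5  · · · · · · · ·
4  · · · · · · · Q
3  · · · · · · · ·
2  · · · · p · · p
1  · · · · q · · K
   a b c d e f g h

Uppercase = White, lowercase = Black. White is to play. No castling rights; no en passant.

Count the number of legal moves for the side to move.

White to move; king on h1.
In check: yes, from the black queen on e1.
Legal moves: Kxh2, Kg2, Qxe1.
Count: 3.

3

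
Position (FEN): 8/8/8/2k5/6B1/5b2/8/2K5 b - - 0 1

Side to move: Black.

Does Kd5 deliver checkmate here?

After Kd5: white king on c1; in check: no.
White is not in check, so this cannot be checkmate.

no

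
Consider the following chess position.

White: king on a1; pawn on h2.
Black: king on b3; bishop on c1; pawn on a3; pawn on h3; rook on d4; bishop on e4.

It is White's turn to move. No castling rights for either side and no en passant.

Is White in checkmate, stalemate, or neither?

White to move; white king on a1.
In check: no.
King squares — b1: attacked by Be4; a2: attacked by Kb3; b2: attacked by Bc1.
Legal moves for White: none.
Not in check and no legal moves → stalemate.

stalemate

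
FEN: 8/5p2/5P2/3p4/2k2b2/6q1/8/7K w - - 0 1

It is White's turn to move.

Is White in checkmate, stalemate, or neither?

White to move; white king on h1.
In check: no.
King squares — g1: attacked by Qg3; g2: attacked by Qg3; h2: attacked by Qg3.
Legal moves for White: none.
Not in check and no legal moves → stalemate.

stalemate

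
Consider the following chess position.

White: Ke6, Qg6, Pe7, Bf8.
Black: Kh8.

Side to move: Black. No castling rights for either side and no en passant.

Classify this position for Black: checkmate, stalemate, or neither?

stalemate

Black to move; black king on h8.
In check: no.
King squares — g7: attacked by Qg6; h7: attacked by Qg6; g8: attacked by Qg6.
Legal moves for Black: none.
Not in check and no legal moves → stalemate.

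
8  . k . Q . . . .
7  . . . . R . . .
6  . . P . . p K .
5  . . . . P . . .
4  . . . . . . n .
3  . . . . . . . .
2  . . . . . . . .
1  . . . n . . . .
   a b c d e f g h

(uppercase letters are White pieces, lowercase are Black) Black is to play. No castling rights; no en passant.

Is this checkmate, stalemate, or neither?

Black to move; black king on b8.
In check: yes, from the white queen on d8.
King squares — a7: attacked by Re7; b7: attacked by Pc6; c7: attacked by Re7; a8: attacked by Qd8; c8: attacked by Qd8.
Legal moves for Black: none.
In check with no legal moves → checkmate.

checkmate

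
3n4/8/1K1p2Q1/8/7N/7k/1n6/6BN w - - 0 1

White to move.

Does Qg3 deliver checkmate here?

After Qg3: black king on h3; in check: yes, from the white queen on g3.
King squares — g2: attacked by Qg3; h2: attacked by Bg1; g3: attacked by Nh1; g4: attacked by Qg3; h4: attacked by Qg3.
Black has no legal moves → checkmate.

yes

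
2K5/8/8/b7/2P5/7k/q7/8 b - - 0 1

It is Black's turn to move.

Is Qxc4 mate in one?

After Qxc4: white king on c8; in check: yes, from the black queen on c4.
White has 3 legal replies: Kb8, Kd7, Kb7.
In check but a legal move exists → not checkmate.

no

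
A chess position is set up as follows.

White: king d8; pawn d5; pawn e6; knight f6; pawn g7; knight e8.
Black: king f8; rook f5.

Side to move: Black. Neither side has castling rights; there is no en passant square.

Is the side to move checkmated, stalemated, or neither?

Black to move; black king on f8.
In check: yes, from the white pawn on g7.
King squares — e7: attacked by Kd8; f7: attacked by Pe6; g7: attacked by Ne8; e8: attacked by Nf6; g8: attacked by Nf6.
Legal moves for Black: none.
In check with no legal moves → checkmate.

checkmate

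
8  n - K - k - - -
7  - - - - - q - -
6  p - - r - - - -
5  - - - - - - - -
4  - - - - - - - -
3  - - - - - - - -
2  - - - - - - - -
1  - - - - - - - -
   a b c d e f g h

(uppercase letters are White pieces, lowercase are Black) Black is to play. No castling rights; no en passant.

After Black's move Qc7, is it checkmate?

After Qc7: white king on c8; in check: yes, from the black queen on c7.
King squares — b7: attacked by Qc7; c7: attacked by Na8; d7: attacked by Rd6; b8: attacked by Qc7; d8: attacked by Rd6.
White has no legal moves → checkmate.

yes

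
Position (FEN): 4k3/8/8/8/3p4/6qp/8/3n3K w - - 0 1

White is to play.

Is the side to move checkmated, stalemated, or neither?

stalemate

White to move; white king on h1.
In check: no.
King squares — g1: attacked by Qg3; g2: attacked by Qg3; h2: attacked by Qg3.
Legal moves for White: none.
Not in check and no legal moves → stalemate.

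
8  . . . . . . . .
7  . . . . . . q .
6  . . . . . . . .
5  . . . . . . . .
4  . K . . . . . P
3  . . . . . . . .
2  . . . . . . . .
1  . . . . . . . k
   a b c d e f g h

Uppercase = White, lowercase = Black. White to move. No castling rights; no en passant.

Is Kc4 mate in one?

no

After Kc4: black king on h1; in check: no.
Black is not in check, so this cannot be checkmate.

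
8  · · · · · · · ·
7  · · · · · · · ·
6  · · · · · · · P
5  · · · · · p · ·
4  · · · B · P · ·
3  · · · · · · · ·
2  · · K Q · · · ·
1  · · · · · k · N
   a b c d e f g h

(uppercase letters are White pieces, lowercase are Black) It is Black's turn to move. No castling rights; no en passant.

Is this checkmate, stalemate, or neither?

stalemate

Black to move; black king on f1.
In check: no.
King squares — e1: attacked by Qd2; g1: attacked by Bd4; e2: attacked by Qd2; f2: attacked by Nh1; g2: attacked by Qd2.
Legal moves for Black: none.
Not in check and no legal moves → stalemate.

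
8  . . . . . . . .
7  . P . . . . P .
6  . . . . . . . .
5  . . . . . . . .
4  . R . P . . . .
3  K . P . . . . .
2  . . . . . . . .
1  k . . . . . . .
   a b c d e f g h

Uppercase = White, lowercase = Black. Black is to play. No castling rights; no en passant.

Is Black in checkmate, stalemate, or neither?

Black to move; black king on a1.
In check: no.
King squares — b1: attacked by Rb4; a2: attacked by Ka3; b2: attacked by Ka3.
Legal moves for Black: none.
Not in check and no legal moves → stalemate.

stalemate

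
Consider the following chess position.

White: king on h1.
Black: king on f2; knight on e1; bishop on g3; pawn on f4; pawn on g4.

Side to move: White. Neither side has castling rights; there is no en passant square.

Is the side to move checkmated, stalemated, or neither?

stalemate

White to move; white king on h1.
In check: no.
King squares — g1: attacked by Kf2; g2: attacked by Ne1; h2: attacked by Bg3.
Legal moves for White: none.
Not in check and no legal moves → stalemate.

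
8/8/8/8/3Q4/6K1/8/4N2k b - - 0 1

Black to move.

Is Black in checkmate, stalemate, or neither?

Black to move; black king on h1.
In check: no.
King squares — g1: attacked by Qd4; g2: attacked by Ne1; h2: attacked by Kg3.
Legal moves for Black: none.
Not in check and no legal moves → stalemate.

stalemate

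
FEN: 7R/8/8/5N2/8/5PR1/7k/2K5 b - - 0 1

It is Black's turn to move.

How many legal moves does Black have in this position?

0

Black to move; king on h2.
In check: yes, from the white rook on h8.
Legal moves: none.
Count: 0.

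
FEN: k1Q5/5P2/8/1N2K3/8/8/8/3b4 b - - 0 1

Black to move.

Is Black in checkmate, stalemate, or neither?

Black to move; black king on a8.
In check: yes, from the white queen on c8.
King squares — a7: attacked by Nb5; b7: attacked by Qc8; b8: attacked by Qc8.
Legal moves for Black: none.
In check with no legal moves → checkmate.

checkmate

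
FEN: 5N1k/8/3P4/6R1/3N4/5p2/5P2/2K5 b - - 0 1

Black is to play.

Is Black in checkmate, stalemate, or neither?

stalemate

Black to move; black king on h8.
In check: no.
King squares — g7: attacked by Rg5; h7: attacked by Nf8; g8: attacked by Rg5.
Legal moves for Black: none.
Not in check and no legal moves → stalemate.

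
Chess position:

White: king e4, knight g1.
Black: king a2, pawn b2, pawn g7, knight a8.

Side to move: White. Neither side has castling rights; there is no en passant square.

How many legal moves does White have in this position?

11

White to move; king on e4.
In check: no.
Legal moves: Kf5, Ke5, Kd5, Kf4, Kd4, Kf3, Ke3, Kd3, Nh3, Nf3, Ne2.
Count: 11.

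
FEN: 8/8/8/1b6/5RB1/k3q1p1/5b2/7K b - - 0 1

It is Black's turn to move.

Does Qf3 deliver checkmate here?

After Qf3: white king on h1; in check: yes, from the black queen on f3.
White has 2 legal replies: Bxf3, Rxf3+.
In check but a legal move exists → not checkmate.

no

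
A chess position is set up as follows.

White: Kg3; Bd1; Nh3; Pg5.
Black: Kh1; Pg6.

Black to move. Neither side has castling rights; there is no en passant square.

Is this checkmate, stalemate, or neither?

Black to move; black king on h1.
In check: no.
King squares — g1: attacked by Nh3; g2: attacked by Kg3; h2: attacked by Kg3.
Legal moves for Black: none.
Not in check and no legal moves → stalemate.

stalemate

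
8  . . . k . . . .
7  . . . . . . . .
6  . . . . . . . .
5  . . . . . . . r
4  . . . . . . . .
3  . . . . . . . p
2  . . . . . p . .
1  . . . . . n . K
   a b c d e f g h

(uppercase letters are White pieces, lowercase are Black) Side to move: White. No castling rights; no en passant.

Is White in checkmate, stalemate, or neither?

White to move; white king on h1.
In check: no.
King squares — g1: attacked by Pf2; g2: attacked by Ph3; h2: attacked by Nf1.
Legal moves for White: none.
Not in check and no legal moves → stalemate.

stalemate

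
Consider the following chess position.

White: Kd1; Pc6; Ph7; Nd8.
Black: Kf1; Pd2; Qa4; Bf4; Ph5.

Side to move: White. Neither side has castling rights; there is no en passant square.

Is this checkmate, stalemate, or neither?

checkmate

White to move; white king on d1.
In check: yes, from the black queen on a4.
King squares — c1: attacked by Pd2; e1: attacked by Kf1; c2: attacked by Qa4; d2: attacked by Bf4; e2: attacked by Kf1.
Legal moves for White: none.
In check with no legal moves → checkmate.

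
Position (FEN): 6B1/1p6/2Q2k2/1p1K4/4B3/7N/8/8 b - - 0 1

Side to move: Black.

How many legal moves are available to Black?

3

Black to move; king on f6.
In check: yes, from the white queen on c6.
Legal moves: Kg7, Ke7, bxc6+.
Count: 3.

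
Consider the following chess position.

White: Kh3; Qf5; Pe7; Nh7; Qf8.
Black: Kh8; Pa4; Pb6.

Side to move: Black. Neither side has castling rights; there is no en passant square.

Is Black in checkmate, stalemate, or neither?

Black to move; black king on h8.
In check: yes, from the white queen on f8.
King squares — g7: attacked by Qf8; h7: attacked by Qf5; g8: attacked by Qf8.
Legal moves for Black: none.
In check with no legal moves → checkmate.

checkmate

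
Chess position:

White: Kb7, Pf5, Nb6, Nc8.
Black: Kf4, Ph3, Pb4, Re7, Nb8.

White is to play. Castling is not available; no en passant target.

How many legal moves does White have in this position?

4

White to move; king on b7.
In check: yes, from the black rook on e7.
Legal moves: Kxb8, Ka8, Nxe7, Nd7.
Count: 4.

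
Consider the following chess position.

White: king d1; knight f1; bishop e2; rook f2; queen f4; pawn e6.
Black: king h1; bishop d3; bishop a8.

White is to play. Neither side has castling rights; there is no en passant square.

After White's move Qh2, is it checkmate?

yes

After Qh2: black king on h1; in check: yes, from the white queen on h2.
King squares — g1: attacked by Qh2; g2: attacked by Rf2; h2: attacked by Nf1.
Black has no legal moves → checkmate.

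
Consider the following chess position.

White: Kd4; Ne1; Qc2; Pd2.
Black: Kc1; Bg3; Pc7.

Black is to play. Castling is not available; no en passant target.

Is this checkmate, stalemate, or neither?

checkmate

Black to move; black king on c1.
In check: yes, from the white queen on c2.
King squares — b1: attacked by Qc2; d1: attacked by Qc2; b2: attacked by Qc2; c2: attacked by Ne1; d2: attacked by Qc2.
Legal moves for Black: none.
In check with no legal moves → checkmate.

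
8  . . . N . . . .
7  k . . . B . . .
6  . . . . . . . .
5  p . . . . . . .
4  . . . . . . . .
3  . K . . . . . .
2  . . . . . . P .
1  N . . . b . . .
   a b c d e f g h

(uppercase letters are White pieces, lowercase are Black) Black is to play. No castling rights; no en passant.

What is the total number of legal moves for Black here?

11

Black to move; king on a7.
In check: no.
Legal moves: Kb8, Ka8, Kb6, Ka6, Bh4, Bb4, Bg3, Bc3, Bf2, Bd2, a4+.
Count: 11.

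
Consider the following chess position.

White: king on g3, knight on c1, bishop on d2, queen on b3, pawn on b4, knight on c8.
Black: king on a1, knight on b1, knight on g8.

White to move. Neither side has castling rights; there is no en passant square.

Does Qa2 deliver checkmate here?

yes

After Qa2: black king on a1; in check: yes, from the white queen on a2.
King squares — b1: own knight; a2: attacked by Nc1; b2: attacked by Qa2.
Black has no legal moves → checkmate.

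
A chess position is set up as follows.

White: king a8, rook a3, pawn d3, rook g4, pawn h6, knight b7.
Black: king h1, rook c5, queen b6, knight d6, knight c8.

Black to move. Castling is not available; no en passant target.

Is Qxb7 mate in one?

After Qxb7: white king on a8; in check: yes, from the black queen on b7.
King squares — a7: attacked by Qb7; b7: attacked by Nd6; b8: attacked by Qb7.
White has no legal moves → checkmate.

yes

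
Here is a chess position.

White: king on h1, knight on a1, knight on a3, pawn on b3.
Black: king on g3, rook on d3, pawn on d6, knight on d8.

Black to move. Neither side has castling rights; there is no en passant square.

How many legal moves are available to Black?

19

Black to move; king on g3.
In check: no.
Legal moves: Nf7, Nb7, Ne6, Nc6, Kh4, Kg4, Kf4, Kh3, Kf3, Kf2, Rd5, Rd4, Rf3, Re3, Rc3, Rxb3, Rd2, Rd1#, d5.
Count: 19.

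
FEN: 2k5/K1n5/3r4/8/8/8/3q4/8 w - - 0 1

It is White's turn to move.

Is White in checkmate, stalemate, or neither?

stalemate

White to move; white king on a7.
In check: no.
King squares — a6: attacked by Rd6; b6: attacked by Rd6; b7: attacked by Kc8; a8: attacked by Nc7; b8: attacked by Kc8.
Legal moves for White: none.
Not in check and no legal moves → stalemate.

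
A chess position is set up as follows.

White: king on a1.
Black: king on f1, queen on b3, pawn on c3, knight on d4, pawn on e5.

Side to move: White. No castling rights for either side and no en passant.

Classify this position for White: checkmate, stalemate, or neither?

White to move; white king on a1.
In check: no.
King squares — b1: attacked by Qb3; a2: attacked by Qb3; b2: attacked by Qb3.
Legal moves for White: none.
Not in check and no legal moves → stalemate.

stalemate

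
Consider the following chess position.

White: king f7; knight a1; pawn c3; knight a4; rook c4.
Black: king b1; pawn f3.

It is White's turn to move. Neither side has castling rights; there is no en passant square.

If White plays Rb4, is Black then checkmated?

no

After Rb4: black king on b1; in check: yes, from the white rook on b4.
Black has 3 legal replies: Ka2, Kc1, Kxa1.
In check but a legal move exists → not checkmate.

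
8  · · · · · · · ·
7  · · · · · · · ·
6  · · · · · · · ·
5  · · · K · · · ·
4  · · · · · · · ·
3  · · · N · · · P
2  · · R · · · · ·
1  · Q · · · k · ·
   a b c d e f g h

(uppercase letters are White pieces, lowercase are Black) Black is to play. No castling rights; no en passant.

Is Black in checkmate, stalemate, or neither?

Black to move; black king on f1.
In check: yes, from the white queen on b1.
King squares — e1: attacked by Qb1; g1: attacked by Qb1; e2: attacked by Rc2; f2: attacked by Rc2; g2: attacked by Rc2.
Legal moves for Black: none.
In check with no legal moves → checkmate.

checkmate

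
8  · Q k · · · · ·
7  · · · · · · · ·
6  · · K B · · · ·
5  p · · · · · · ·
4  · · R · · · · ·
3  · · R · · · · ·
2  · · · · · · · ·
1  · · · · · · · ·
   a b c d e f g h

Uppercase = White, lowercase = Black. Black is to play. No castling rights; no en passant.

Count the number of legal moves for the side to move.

0

Black to move; king on c8.
In check: yes, from the white queen on b8.
Legal moves: none.
Count: 0.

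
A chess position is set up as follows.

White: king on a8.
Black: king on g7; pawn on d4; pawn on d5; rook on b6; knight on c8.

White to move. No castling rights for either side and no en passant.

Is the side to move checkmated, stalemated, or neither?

stalemate

White to move; white king on a8.
In check: no.
King squares — a7: attacked by Nc8; b7: attacked by Rb6; b8: attacked by Rb6.
Legal moves for White: none.
Not in check and no legal moves → stalemate.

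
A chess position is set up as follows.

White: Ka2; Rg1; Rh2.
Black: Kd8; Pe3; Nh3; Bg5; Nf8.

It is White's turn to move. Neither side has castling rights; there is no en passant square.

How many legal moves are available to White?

White to move; king on a2.
In check: no.
Legal moves: Rxh3, Rhg2, Rf2, Re2, Rd2+, Rc2, Rb2, Rhh1, Kb3, Ka3, Kb2, Kb1, Ka1, Rxg5, Rg4, Rg3, Rgg2, Rgh1, Rf1, Re1, Rd1+, Rc1, Rb1, Ra1.
Count: 24.

24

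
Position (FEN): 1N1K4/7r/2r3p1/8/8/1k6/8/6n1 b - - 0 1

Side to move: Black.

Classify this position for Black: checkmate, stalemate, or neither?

neither

Black to move; black king on b3.
In check: no.
Legal moves for Black include: Rh8+, Rg7, Rf7, Re7, Rd7+, Rhc7, Rb7, Ra7, Rh6, Rh5, Rh4, Rh3, Rh2, Rh1, Rc8+, Rcc7, Rf6, Re6, ... (list truncated; more exist).
Black has legal moves and is not in check → neither.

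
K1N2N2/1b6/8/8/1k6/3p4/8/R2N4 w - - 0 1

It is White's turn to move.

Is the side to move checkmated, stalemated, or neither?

White to move; white king on a8.
In check: yes, from the black bishop on b7.
Legal moves for White: Kb8, Kxb7, Ka7.
White is in check but has 3 legal moves → neither.

neither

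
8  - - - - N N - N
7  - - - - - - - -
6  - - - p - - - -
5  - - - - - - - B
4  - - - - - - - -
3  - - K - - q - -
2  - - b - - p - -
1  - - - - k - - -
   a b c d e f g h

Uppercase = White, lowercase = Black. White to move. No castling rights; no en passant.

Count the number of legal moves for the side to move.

White to move; king on c3.
In check: yes, from the black queen on f3.
Legal moves: Kd4, Kc4, Kb4, Kxc2, Kb2, Bxf3.
Count: 6.

6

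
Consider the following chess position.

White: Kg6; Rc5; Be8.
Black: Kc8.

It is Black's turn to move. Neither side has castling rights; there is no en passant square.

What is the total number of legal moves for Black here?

3

Black to move; king on c8.
In check: yes, from the white rook on c5.
Legal moves: Kd8, Kb8, Kb7.
Count: 3.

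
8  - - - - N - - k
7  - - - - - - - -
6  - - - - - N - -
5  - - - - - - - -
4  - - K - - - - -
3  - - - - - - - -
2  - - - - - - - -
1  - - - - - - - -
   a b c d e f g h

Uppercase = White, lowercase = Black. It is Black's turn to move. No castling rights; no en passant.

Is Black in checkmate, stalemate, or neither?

Black to move; black king on h8.
In check: no.
King squares — g7: attacked by Ne8; h7: attacked by Nf6; g8: attacked by Nf6.
Legal moves for Black: none.
Not in check and no legal moves → stalemate.

stalemate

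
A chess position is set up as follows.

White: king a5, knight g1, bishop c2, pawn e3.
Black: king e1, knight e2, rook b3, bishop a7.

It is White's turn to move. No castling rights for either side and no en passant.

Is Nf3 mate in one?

After Nf3: black king on e1; in check: yes, from the white knight on f3.
Black has 2 legal replies: Kf2, Kf1.
In check but a legal move exists → not checkmate.

no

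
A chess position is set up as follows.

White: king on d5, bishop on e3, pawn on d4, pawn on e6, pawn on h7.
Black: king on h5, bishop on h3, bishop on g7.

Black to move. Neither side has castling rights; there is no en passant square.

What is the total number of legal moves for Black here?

14

Black to move; king on h5.
In check: no.
Legal moves: Bh8, Bf8, Bh6, Bf6, Be5, Bxd4, Kg6, Kh4, Kg4, Bxe6+, Bf5, Bg4, Bg2+, Bf1.
Count: 14.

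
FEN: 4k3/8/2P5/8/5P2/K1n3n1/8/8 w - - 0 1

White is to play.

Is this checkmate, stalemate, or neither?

neither

White to move; white king on a3.
In check: no.
Legal moves for White: Kb4, Kb3, Kb2, c7, f5.
White has 5 legal moves and is not in check → neither.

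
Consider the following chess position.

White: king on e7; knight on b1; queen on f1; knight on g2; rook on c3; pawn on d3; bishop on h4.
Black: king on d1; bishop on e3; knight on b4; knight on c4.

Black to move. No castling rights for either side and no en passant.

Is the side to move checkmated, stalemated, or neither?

checkmate

Black to move; black king on d1.
In check: yes, from the white queen on f1.
King squares — c1: attacked by Qf1; e1: attacked by Qf1; c2: attacked by Rc3; d2: attacked by Nb1; e2: attacked by Qf1.
Legal moves for Black: none.
In check with no legal moves → checkmate.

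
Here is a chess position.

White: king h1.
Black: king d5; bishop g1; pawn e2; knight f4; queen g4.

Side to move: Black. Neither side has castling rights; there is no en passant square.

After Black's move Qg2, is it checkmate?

After Qg2: white king on h1; in check: yes, from the black queen on g2.
King squares — g1: attacked by Qg2; g2: attacked by Nf4; h2: attacked by Bg1.
White has no legal moves → checkmate.

yes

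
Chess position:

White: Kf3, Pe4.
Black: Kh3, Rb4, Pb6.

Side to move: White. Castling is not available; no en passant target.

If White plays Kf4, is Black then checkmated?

After Kf4: black king on h3; in check: no.
Black is not in check, so this cannot be checkmate.

no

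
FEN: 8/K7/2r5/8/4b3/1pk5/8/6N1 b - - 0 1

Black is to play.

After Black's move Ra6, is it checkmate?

After Ra6: white king on a7; in check: yes, from the black rook on a6.
White has 2 legal replies: Kb8, Kxa6.
In check but a legal move exists → not checkmate.

no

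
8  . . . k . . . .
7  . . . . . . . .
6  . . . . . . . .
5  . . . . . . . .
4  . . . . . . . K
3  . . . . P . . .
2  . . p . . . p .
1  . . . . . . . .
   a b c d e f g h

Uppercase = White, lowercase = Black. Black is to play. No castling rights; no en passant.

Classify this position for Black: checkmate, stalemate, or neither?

Black to move; black king on d8.
In check: no.
Legal moves for Black: Ke8, Kc8, Ke7, Kd7, Kc7, g1=Q, g1=R, g1=B, g1=N, c1=Q, c1=R, c1=B, c1=N.
Black has 13 legal moves and is not in check → neither.

neither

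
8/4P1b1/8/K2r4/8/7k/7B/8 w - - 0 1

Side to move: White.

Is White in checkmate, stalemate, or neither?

neither

White to move; white king on a5.
In check: yes, from the black rook on d5.
Legal moves for White: Kb6, Ka6, Kb4, Ka4.
White is in check but has 4 legal moves → neither.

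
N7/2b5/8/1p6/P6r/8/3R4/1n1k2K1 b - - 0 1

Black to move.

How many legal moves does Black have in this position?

4

Black to move; king on d1.
In check: yes, from the white rook on d2.
Legal moves: Kxd2, Ke1, Kc1, Nxd2.
Count: 4.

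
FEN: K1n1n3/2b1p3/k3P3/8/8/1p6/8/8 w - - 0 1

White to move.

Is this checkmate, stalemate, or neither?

White to move; white king on a8.
In check: no.
King squares — a7: attacked by Ka6; b7: attacked by Ka6; b8: attacked by Bc7.
Legal moves for White: none.
Not in check and no legal moves → stalemate.

stalemate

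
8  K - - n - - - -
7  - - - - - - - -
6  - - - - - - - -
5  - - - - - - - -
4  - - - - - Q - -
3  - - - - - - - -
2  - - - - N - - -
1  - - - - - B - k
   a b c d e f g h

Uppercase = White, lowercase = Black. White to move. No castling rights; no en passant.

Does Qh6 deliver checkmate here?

yes

After Qh6: black king on h1; in check: yes, from the white queen on h6.
King squares — g1: attacked by Ne2; g2: attacked by Bf1; h2: attacked by Qh6.
Black has no legal moves → checkmate.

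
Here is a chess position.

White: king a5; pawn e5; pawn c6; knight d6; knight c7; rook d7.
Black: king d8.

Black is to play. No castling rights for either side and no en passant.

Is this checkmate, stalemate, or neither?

checkmate

Black to move; black king on d8.
In check: yes, from the white rook on d7.
King squares — c7: attacked by Rd7; d7: attacked by Pc6; e7: attacked by Rd7; c8: attacked by Nd6; e8: attacked by Nd6.
Legal moves for Black: none.
In check with no legal moves → checkmate.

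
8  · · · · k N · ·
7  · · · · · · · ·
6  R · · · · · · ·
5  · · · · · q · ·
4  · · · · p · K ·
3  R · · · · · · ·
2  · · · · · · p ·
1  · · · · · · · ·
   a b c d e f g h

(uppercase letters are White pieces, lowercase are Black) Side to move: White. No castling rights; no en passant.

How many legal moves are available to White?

3

White to move; king on g4.
In check: yes, from the black queen on f5.
Legal moves: Kxf5, Kh4, Kg3.
Count: 3.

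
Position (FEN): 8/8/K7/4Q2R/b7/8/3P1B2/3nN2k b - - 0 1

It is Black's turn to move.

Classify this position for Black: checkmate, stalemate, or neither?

Black to move; black king on h1.
In check: yes, from the white rook on h5.
King squares — g1: attacked by Bf2; g2: attacked by Ne1; h2: attacked by Qe5.
Legal moves for Black: none.
In check with no legal moves → checkmate.

checkmate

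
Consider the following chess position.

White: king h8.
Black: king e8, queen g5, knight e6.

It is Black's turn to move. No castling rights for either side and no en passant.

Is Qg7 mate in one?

After Qg7: white king on h8; in check: yes, from the black queen on g7.
King squares — g7: attacked by Ne6; h7: attacked by Qg7; g8: attacked by Qg7.
White has no legal moves → checkmate.

yes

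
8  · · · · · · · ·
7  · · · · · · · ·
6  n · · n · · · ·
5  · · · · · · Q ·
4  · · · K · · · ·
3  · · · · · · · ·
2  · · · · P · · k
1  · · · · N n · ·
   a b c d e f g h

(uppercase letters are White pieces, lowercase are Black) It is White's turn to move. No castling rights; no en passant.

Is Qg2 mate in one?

After Qg2: black king on h2; in check: yes, from the white queen on g2.
King squares — g1: attacked by Qg2; h1: attacked by Qg2; g2: attacked by Ne1; g3: attacked by Qg2; h3: attacked by Qg2.
Black has no legal moves → checkmate.

yes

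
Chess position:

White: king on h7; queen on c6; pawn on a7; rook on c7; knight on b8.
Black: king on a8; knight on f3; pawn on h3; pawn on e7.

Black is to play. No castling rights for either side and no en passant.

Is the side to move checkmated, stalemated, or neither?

checkmate

Black to move; black king on a8.
In check: yes, from the white queen on c6.
King squares — a7: attacked by Rc7; b7: attacked by Qc6; b8: attacked by Pa7.
Legal moves for Black: none.
In check with no legal moves → checkmate.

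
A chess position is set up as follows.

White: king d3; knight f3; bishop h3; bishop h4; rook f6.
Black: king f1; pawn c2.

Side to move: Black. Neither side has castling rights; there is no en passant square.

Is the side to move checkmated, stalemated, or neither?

Black to move; black king on f1.
In check: yes, from the white bishop on h3.
King squares — e1: attacked by Nf3; g1: attacked by Nf3; e2: attacked by Kd3; f2: attacked by Bh4; g2: attacked by Bh3.
Legal moves for Black: none.
In check with no legal moves → checkmate.

checkmate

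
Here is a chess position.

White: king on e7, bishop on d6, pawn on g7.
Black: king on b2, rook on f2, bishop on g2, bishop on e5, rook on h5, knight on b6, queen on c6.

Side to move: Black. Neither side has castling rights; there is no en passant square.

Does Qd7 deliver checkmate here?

After Qd7: white king on e7; in check: yes, from the black queen on d7.
King squares — d6: own bishop; e6: attacked by Qd7; f6: attacked by Rf2; d7: attacked by Nb6; f7: attacked by Rf2; d8: attacked by Qd7; e8: attacked by Qd7; f8: attacked by Rf2.
White has no legal moves → checkmate.

yes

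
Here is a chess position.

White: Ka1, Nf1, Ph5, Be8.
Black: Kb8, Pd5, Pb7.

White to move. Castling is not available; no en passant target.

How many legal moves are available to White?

White to move; king on a1.
In check: no.
Legal moves: Bf7, Bd7, Bg6, Bc6, Bb5, Ba4, Ng3, Ne3, Nh2, Nd2, Kb2, Ka2, Kb1, h6.
Count: 14.

14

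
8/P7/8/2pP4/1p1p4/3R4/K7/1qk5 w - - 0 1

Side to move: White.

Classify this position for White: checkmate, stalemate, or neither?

checkmate

White to move; white king on a2.
In check: yes, from the black queen on b1.
King squares — a1: attacked by Qb1; b1: attacked by Kc1; b2: attacked by Qb1; a3: attacked by Pb4; b3: attacked by Qb1.
Legal moves for White: none.
In check with no legal moves → checkmate.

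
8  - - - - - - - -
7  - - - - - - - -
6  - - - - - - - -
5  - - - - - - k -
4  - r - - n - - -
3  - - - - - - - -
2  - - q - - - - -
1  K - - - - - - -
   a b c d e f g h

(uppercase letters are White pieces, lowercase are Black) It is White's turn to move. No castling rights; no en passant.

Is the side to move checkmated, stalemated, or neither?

White to move; white king on a1.
In check: no.
King squares — b1: attacked by Qc2; a2: attacked by Qc2; b2: attacked by Qc2.
Legal moves for White: none.
Not in check and no legal moves → stalemate.

stalemate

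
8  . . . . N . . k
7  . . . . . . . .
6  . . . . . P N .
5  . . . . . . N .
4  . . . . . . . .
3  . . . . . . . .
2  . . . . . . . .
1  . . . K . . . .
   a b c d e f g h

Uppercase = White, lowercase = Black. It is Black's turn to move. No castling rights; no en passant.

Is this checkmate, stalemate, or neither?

Black to move; black king on h8.
In check: yes, from the white knight on g6.
King squares — g7: attacked by Pf6; h7: attacked by Ng5; g8: available.
Legal moves for Black: Kg8.
Black is in check but has 1 legal move → neither.

neither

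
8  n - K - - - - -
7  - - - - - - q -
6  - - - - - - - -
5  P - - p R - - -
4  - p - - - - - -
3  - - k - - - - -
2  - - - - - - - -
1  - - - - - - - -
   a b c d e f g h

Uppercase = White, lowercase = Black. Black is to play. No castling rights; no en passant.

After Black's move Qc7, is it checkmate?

yes

After Qc7: white king on c8; in check: yes, from the black queen on c7.
King squares — b7: attacked by Qc7; c7: attacked by Na8; d7: attacked by Qc7; b8: attacked by Qc7; d8: attacked by Qc7.
White has no legal moves → checkmate.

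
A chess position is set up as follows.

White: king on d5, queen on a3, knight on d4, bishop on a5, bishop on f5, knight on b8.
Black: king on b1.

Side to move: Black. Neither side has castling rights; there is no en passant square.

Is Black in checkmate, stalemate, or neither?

checkmate

Black to move; black king on b1.
In check: yes, from the white bishop on f5.
King squares — a1: attacked by Qa3; c1: attacked by Qa3; a2: attacked by Qa3; b2: attacked by Qa3; c2: attacked by Nd4.
Legal moves for Black: none.
In check with no legal moves → checkmate.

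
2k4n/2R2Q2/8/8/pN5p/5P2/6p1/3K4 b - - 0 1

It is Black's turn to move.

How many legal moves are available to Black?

2

Black to move; king on c8.
In check: yes, from the white rook on c7.
Legal moves: Kd8, Kb8.
Count: 2.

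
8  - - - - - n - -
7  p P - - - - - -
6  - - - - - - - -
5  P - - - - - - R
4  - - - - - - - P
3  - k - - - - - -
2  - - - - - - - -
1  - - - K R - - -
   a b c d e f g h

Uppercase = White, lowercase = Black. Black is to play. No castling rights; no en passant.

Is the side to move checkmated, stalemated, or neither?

neither

Black to move; black king on b3.
In check: no.
Legal moves for Black: Nh7, Nd7, Ng6, Ne6, Kc4, Kb4, Ka4, Kc3, Ka3, Kb2, Ka2, a6.
Black has 12 legal moves and is not in check → neither.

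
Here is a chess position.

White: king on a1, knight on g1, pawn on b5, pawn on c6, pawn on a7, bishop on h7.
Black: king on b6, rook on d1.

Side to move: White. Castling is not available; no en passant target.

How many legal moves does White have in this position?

3

White to move; king on a1.
In check: yes, from the black rook on d1.
Legal moves: Kb2, Ka2, Bb1.
Count: 3.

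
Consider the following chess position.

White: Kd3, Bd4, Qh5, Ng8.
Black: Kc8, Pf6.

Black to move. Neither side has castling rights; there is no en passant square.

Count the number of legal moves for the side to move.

6

Black to move; king on c8.
In check: no.
Legal moves: Kd8, Kb8, Kd7, Kc7, Kb7, f5.
Count: 6.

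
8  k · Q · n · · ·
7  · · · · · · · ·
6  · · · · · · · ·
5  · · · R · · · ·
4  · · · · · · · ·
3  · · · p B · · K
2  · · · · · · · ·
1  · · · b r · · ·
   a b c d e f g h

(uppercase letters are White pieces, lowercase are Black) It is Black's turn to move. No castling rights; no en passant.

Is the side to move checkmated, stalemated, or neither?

checkmate

Black to move; black king on a8.
In check: yes, from the white queen on c8.
King squares — a7: attacked by Be3; b7: attacked by Qc8; b8: attacked by Qc8.
Legal moves for Black: none.
In check with no legal moves → checkmate.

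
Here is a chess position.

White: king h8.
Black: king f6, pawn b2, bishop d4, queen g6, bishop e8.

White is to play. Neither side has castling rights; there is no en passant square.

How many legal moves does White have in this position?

White to move; king on h8.
In check: no.
Legal moves: none.
Count: 0.

0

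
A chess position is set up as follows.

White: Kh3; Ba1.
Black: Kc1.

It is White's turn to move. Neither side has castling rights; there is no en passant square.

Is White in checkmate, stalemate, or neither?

White to move; white king on h3.
In check: no.
Legal moves for White: Kh4, Kg4, Kg3, Kh2, Kg2, Bh8, Bg7, Bf6, Be5, Bd4, Bc3, Bb2+.
White has 12 legal moves and is not in check → neither.

neither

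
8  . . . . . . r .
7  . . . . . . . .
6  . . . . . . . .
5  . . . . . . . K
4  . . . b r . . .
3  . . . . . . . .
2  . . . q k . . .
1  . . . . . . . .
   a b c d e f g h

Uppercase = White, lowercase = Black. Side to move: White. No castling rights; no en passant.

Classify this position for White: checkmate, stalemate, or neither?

White to move; white king on h5.
In check: no.
King squares — g4: attacked by Re4; h4: attacked by Re4; g5: attacked by Qd2; g6: attacked by Rg8; h6: attacked by Qd2.
Legal moves for White: none.
Not in check and no legal moves → stalemate.

stalemate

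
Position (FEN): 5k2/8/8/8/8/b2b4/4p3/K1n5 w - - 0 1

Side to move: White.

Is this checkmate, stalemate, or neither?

White to move; white king on a1.
In check: no.
King squares — b1: attacked by Bd3; a2: attacked by Nc1; b2: attacked by Ba3.
Legal moves for White: none.
Not in check and no legal moves → stalemate.

stalemate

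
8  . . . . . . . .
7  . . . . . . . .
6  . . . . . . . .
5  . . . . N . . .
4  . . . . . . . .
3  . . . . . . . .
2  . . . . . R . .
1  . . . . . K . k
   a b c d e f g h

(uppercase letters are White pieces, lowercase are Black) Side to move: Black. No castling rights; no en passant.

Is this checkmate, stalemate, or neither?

stalemate

Black to move; black king on h1.
In check: no.
King squares — g1: attacked by Kf1; g2: attacked by Kf1; h2: attacked by Rf2.
Legal moves for Black: none.
Not in check and no legal moves → stalemate.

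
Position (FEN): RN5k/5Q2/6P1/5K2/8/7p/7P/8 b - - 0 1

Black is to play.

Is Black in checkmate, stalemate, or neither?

stalemate

Black to move; black king on h8.
In check: no.
King squares — g7: attacked by Qf7; h7: attacked by Pg6; g8: attacked by Qf7.
Legal moves for Black: none.
Not in check and no legal moves → stalemate.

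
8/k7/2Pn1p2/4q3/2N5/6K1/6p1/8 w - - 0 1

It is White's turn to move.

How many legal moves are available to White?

White to move; king on g3.
In check: yes, from the black queen on e5.
Legal moves: Kh4, Kg4, Kh3, Kf3, Kxg2, Kf2, Nxe5.
Count: 7.

7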